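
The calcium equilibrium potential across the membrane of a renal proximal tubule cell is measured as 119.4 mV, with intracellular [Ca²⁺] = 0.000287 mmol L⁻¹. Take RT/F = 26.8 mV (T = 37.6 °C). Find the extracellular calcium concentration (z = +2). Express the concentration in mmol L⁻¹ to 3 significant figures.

Nernst: E = (26.8/2) · ln([out]/[in]), so ln([out]/[in]) = 119.4 × 2 / 26.8 = 8.9104.
[out]/[in] = e^(8.9104) = 7409.
[out] = 7409 × 0.000287 = 2.126 mmol L⁻¹.

2.13 mmol L⁻¹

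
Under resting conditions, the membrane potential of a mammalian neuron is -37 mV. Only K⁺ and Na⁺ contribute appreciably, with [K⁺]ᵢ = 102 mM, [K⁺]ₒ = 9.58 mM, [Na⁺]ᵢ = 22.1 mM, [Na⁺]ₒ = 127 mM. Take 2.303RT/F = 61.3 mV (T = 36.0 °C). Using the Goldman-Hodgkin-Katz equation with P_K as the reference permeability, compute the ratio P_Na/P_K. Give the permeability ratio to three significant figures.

0.130

Let α = P_Na/P_K. GHK: Vm = 61.3·log₁₀[(Kₒ + α·Naₒ)/(Kᵢ + α·Naᵢ)].
10^(Vm/61.3) = 10^(-37.0/61.3) = 0.24912
So 0.24912·(Kᵢ + α·Naᵢ) = Kₒ + α·Naₒ → α = (0.24912·102.0 − 9.58) / (127.0 − 0.24912·22.1)
α = (25.41 − 9.58) / (127.0 − 5.506) = 15.83/121.5 = 0.1303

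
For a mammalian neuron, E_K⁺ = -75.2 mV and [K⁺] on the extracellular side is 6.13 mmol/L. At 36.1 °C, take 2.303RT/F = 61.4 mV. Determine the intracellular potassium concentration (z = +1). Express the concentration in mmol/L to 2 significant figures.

Nernst: E = (61.4/1) · log₁₀([out]/[in]), so log₁₀([out]/[in]) = -75.2 × 1 / 61.4 = -1.2248.
[out]/[in] = 10^(-1.2248) = 0.0596.
[in] = 6.13 / 0.0596 = 102.9 mmol/L.

100 mmol/L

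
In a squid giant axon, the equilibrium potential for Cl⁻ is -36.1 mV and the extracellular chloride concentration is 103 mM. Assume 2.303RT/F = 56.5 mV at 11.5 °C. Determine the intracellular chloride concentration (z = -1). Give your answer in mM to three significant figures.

Nernst: E = (56.5/-1) · log₁₀([out]/[in]), so log₁₀([out]/[in]) = -36.1 × -1 / 56.5 = 0.6389.
[out]/[in] = 10^(0.6389) = 4.354.
[in] = 103 / 4.354 = 23.65 mM.

23.7 mM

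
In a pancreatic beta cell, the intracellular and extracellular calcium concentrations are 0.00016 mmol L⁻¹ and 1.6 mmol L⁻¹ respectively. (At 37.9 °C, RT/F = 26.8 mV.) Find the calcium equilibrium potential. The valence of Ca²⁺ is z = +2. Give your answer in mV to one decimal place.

E = (26.8/z) · ln([Ca²⁺]_out/[Ca²⁺]_in) with z = +2.
= (26.8/2) · ln(1.6/0.00016) = 13.40 · ln(1e+04)
= 13.40 · (9.2103) = 123.42 mV

123.4 mV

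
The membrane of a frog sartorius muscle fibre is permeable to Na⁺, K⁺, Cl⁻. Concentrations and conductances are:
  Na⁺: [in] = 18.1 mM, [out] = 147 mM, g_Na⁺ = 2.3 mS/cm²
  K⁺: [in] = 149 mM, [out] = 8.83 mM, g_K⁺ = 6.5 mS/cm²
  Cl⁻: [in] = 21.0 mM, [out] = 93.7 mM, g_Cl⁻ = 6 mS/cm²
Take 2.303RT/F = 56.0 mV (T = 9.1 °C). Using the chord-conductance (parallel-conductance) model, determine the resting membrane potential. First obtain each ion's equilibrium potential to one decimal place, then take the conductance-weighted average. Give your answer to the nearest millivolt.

-37 mV

E_Na⁺ = (56.0/1)·log₁₀(147/18.1) = 50.9 mV
E_K⁺ = (56.0/1)·log₁₀(8.83/149) = -68.7 mV
E_Cl⁻ = (56.0/-1)·log₁₀(93.7/21.0) = -36.4 mV
Vm = (Σ gᵢEᵢ)/(Σ gᵢ) = (2.3·50.9 + 6.5·-68.7 + 6·-36.4) / (2.3 + 6.5 + 6)
= -547.88 / 14.8 = -37.02 mV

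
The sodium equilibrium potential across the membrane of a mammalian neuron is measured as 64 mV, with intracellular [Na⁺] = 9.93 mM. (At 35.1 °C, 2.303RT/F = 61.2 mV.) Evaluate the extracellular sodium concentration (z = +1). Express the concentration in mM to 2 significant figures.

Nernst: E = (61.2/1) · log₁₀([out]/[in]), so log₁₀([out]/[in]) = 64.0 × 1 / 61.2 = 1.0458.
[out]/[in] = 10^(1.0458) = 11.11.
[out] = 11.11 × 9.93 = 110.3 mM.

110 mM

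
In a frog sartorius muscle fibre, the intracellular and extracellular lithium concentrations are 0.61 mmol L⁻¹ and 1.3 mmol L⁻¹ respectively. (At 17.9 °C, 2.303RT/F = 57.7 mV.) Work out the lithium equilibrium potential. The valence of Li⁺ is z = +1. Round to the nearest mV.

E = (57.7/z) · log₁₀([Li⁺]_out/[Li⁺]_in) with z = +1.
= (57.7/1) · log₁₀(1.3/0.61) = 57.70 · log₁₀(2.131)
= 57.70 · (0.3286) = 18.96 mV

19 mV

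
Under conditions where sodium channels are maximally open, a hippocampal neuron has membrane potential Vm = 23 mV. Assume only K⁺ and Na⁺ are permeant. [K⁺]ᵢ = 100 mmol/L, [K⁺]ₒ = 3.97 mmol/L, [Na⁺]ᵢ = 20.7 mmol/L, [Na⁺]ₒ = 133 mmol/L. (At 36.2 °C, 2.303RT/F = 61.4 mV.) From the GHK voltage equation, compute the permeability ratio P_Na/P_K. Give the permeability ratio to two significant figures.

Let α = P_Na/P_K. GHK: Vm = 61.4·log₁₀[(Kₒ + α·Naₒ)/(Kᵢ + α·Naᵢ)].
10^(Vm/61.4) = 10^(23.0/61.4) = 2.3692
So 2.3692·(Kᵢ + α·Naᵢ) = Kₒ + α·Naₒ → α = (2.3692·100.0 − 3.97) / (133.0 − 2.3692·20.7)
α = (236.9 − 3.97) / (133.0 − 49.04) = 232.9/83.96 = 2.775

2.8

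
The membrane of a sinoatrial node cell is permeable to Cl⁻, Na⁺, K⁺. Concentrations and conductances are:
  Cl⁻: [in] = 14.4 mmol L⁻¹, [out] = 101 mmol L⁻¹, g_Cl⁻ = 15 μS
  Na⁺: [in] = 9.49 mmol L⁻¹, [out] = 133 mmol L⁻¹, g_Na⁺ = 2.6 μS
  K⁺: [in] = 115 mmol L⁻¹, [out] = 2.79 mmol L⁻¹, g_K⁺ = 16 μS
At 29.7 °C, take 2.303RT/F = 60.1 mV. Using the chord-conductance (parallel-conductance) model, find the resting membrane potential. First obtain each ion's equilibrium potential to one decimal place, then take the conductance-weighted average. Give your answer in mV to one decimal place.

E_Cl⁻ = (60.1/-1)·log₁₀(101/14.4) = -50.8 mV
E_Na⁺ = (60.1/1)·log₁₀(133/9.49) = 68.9 mV
E_K⁺ = (60.1/1)·log₁₀(2.79/115) = -97.1 mV
Vm = (Σ gᵢEᵢ)/(Σ gᵢ) = (15·-50.8 + 2.6·68.9 + 16·-97.1) / (15 + 2.6 + 16)
= -2136.46 / 33.6 = -63.59 mV

-63.6 mV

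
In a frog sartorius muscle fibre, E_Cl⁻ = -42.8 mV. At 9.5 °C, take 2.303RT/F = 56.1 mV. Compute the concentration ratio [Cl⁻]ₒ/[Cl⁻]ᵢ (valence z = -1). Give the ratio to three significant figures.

log₁₀([out]/[in]) = E·z/(56.1) = -42.8 × -1 / 56.1 = 0.7629
[out]/[in] = 10^(0.7629) = 5.793

5.79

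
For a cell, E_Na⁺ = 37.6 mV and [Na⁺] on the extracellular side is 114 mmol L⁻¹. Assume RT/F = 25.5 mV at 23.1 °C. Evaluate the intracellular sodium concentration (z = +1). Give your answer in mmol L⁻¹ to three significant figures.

26.1 mmol L⁻¹

Nernst: E = (25.5/1) · ln([out]/[in]), so ln([out]/[in]) = 37.6 × 1 / 25.5 = 1.4745.
[out]/[in] = e^(1.4745) = 4.369.
[in] = 114 / 4.369 = 26.09 mmol L⁻¹.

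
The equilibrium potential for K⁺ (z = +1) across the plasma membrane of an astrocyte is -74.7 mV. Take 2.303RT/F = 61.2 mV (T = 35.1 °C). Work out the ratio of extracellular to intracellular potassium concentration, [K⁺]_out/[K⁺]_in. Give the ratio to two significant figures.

log₁₀([out]/[in]) = E·z/(61.2) = -74.7 × 1 / 61.2 = -1.2206
[out]/[in] = 10^(-1.2206) = 0.06017

0.060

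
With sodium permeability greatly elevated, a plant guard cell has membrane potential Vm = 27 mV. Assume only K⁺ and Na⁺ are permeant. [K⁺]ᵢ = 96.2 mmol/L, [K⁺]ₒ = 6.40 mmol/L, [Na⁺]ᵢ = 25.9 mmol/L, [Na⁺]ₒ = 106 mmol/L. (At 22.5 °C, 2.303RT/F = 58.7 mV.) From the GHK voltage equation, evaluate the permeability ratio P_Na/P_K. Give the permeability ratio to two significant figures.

8.7

Let α = P_Na/P_K. GHK: Vm = 58.7·log₁₀[(Kₒ + α·Naₒ)/(Kᵢ + α·Naᵢ)].
10^(Vm/58.7) = 10^(27.0/58.7) = 2.8838
So 2.8838·(Kᵢ + α·Naᵢ) = Kₒ + α·Naₒ → α = (2.8838·96.2 − 6.4) / (106.0 − 2.8838·25.9)
α = (277.4 − 6.4) / (106.0 − 74.69) = 271/31.31 = 8.656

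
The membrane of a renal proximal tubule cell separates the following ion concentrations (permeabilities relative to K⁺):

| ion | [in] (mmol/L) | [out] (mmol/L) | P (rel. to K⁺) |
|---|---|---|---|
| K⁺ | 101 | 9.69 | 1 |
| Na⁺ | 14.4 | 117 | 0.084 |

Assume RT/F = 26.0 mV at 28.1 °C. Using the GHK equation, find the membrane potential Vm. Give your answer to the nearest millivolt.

-43 mV

Vm = 26.0 · ln[(Σ P·[cation]ₒ + Σ P·[anion]ᵢ) / (Σ P·[cation]ᵢ + Σ P·[anion]ₒ)]
Numerator = 1×9.69 + 0.084×117 = 19.52
Denominator = 1×101 + 0.084×14.4 = 102.2
Vm = 26.0 · ln(0.19096) = 26.0 × (-1.6557) = -43.05 mV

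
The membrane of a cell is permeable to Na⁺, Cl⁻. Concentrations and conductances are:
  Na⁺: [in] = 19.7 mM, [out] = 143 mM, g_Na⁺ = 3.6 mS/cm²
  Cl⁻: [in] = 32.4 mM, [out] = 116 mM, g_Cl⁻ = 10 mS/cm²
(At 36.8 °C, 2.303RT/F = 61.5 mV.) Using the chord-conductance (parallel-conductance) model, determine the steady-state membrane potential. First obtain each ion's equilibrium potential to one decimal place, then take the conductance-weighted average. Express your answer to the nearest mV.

E_Na⁺ = (61.5/1)·log₁₀(143/19.7) = 52.9 mV
E_Cl⁻ = (61.5/-1)·log₁₀(116/32.4) = -34.1 mV
Vm = (Σ gᵢEᵢ)/(Σ gᵢ) = (3.6·52.9 + 10·-34.1) / (3.6 + 10)
= -150.56 / 13.6 = -11.07 mV

-11 mV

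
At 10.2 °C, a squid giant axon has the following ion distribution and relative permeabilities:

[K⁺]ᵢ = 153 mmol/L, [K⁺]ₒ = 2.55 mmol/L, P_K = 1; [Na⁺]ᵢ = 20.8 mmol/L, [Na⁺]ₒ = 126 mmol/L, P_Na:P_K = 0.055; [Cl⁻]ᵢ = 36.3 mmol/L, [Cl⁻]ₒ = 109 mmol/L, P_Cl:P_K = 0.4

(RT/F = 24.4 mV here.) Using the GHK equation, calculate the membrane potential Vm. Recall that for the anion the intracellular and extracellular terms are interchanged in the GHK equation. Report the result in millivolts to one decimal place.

-51.5 mV

Vm = 24.4 · ln[(Σ P·[cation]ₒ + Σ P·[anion]ᵢ) / (Σ P·[cation]ᵢ + Σ P·[anion]ₒ)]
Numerator = 1×2.55 + 0.055×126 + 0.4×36.3 = 24
Denominator = 1×153 + 0.055×20.8 + 0.4×109 = 197.7
Vm = 24.4 · ln(0.12137) = 24.4 × (-2.1089) = -51.46 mV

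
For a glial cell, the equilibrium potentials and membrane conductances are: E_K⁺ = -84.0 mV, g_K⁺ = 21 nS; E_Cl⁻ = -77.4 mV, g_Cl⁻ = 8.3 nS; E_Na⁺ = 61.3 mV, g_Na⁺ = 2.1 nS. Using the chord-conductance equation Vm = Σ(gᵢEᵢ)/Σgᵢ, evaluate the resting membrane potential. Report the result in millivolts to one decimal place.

-72.5 mV

Σ gᵢEᵢ = 21·(-84.0) + 8.3·(-77.4) + 2.1·(61.3) = -2277.69
Σ gᵢ = 21 + 8.3 + 2.1 = 31.4
Vm = -2277.69 / 31.4 = -72.54 mV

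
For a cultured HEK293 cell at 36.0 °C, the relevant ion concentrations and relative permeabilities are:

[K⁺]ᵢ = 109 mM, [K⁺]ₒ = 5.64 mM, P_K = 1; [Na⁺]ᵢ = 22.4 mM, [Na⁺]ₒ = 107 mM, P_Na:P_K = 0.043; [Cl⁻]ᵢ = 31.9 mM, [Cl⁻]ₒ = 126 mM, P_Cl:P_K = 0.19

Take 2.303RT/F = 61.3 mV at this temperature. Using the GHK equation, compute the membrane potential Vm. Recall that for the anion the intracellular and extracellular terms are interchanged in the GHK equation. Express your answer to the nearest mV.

-56 mV

Vm = 61.3 · log₁₀[(Σ P·[cation]ₒ + Σ P·[anion]ᵢ) / (Σ P·[cation]ᵢ + Σ P·[anion]ₒ)]
Numerator = 1×5.64 + 0.043×107 + 0.19×31.9 = 16.3
Denominator = 1×109 + 0.043×22.4 + 0.19×126 = 133.9
Vm = 61.3 · log₁₀(0.12174) = 61.3 × (-0.9146) = -56.06 mV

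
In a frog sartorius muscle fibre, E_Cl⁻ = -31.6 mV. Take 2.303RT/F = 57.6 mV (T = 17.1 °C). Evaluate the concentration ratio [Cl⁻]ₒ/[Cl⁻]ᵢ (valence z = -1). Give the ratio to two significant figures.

3.5

log₁₀([out]/[in]) = E·z/(57.6) = -31.6 × -1 / 57.6 = 0.5486
[out]/[in] = 10^(0.5486) = 3.537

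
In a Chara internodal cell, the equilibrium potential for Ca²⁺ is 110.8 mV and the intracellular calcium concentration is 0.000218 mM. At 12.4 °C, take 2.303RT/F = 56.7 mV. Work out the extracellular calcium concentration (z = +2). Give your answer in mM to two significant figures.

1.8 mM

Nernst: E = (56.7/2) · log₁₀([out]/[in]), so log₁₀([out]/[in]) = 110.8 × 2 / 56.7 = 3.9083.
[out]/[in] = 10^(3.9083) = 8096.
[out] = 8096 × 0.000218 = 1.765 mM.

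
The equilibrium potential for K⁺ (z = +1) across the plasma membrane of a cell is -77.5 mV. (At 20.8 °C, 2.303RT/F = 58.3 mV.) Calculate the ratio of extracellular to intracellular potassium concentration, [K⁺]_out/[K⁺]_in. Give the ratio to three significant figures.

0.0468

log₁₀([out]/[in]) = E·z/(58.3) = -77.5 × 1 / 58.3 = -1.3293
[out]/[in] = 10^(-1.3293) = 0.04685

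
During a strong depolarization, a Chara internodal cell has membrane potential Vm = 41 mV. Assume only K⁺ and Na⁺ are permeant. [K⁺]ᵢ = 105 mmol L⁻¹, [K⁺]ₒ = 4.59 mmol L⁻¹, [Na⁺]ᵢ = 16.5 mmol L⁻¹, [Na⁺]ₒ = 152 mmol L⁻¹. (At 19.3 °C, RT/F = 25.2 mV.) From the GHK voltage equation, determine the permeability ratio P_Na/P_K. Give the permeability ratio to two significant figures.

7.8

Let α = P_Na/P_K. GHK: Vm = 25.2·ln[(Kₒ + α·Naₒ)/(Kᵢ + α·Naᵢ)].
e^(Vm/25.2) = e^(41.0/25.2) = 5.0885
So 5.0885·(Kᵢ + α·Naᵢ) = Kₒ + α·Naₒ → α = (5.0885·105.0 − 4.59) / (152.0 − 5.0885·16.5)
α = (534.3 − 4.59) / (152.0 − 83.96) = 529.7/68.04 = 7.785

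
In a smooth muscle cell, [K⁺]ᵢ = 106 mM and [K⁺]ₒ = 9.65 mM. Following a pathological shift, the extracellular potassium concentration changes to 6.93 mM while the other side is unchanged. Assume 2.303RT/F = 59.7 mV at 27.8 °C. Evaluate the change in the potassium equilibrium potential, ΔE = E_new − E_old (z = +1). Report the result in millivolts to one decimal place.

E_old = (59.7/1)·log₁₀(9.65/106) = -62.13 mV
E_new = (59.7/1)·log₁₀(6.93/106) = -70.72 mV
ΔE = -70.72 − (-62.13) = -8.58 mV

-8.6 mV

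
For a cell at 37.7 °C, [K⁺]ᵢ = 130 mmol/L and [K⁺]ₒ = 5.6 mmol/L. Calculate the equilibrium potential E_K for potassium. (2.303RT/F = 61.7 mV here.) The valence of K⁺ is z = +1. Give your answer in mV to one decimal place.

-84.3 mV

E = (61.7/z) · log₁₀([K⁺]_out/[K⁺]_in) with z = +1.
= (61.7/1) · log₁₀(5.6/130) = 61.70 · log₁₀(0.04308)
= 61.70 · (-1.3658) = -84.27 mV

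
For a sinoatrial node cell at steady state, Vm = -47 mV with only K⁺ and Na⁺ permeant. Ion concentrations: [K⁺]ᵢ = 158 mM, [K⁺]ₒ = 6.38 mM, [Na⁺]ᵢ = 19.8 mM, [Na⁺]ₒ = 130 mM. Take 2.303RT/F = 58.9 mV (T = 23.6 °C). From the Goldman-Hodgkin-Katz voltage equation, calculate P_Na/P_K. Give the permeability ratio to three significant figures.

Let α = P_Na/P_K. GHK: Vm = 58.9·log₁₀[(Kₒ + α·Naₒ)/(Kᵢ + α·Naᵢ)].
10^(Vm/58.9) = 10^(-47.0/58.9) = 0.15923
So 0.15923·(Kᵢ + α·Naᵢ) = Kₒ + α·Naₒ → α = (0.15923·158.0 − 6.38) / (130.0 − 0.15923·19.8)
α = (25.16 − 6.38) / (130.0 − 3.153) = 18.78/126.8 = 0.148

0.148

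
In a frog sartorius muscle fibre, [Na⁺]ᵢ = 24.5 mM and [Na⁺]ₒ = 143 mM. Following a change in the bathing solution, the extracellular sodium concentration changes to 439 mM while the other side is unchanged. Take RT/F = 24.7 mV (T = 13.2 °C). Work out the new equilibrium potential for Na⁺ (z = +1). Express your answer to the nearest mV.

After the shift: [Na⁺]_out = 439, [Na⁺]_in = 24.5 mM.
E_new = (24.7/1)·ln(439/24.5) = 24.70 · (2.8858) = 71.28 mV

71 mV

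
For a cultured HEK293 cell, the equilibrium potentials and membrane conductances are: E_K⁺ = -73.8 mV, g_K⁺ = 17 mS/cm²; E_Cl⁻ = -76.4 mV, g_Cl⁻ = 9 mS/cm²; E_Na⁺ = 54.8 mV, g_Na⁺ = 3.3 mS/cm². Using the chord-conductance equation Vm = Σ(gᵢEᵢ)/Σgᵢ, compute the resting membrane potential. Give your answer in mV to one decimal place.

Σ gᵢEᵢ = 17·(-73.8) + 9·(-76.4) + 3.3·(54.8) = -1761.36
Σ gᵢ = 17 + 9 + 3.3 = 29.3
Vm = -1761.36 / 29.3 = -60.11 mV

-60.1 mV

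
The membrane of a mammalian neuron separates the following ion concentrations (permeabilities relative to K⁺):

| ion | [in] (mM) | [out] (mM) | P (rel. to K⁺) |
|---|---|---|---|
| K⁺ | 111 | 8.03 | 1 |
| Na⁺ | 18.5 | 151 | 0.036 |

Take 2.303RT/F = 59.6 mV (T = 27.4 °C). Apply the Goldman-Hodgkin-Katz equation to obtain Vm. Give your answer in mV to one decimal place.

-54.8 mV

Vm = 59.6 · log₁₀[(Σ P·[cation]ₒ + Σ P·[anion]ᵢ) / (Σ P·[cation]ᵢ + Σ P·[anion]ₒ)]
Numerator = 1×8.03 + 0.036×151 = 13.47
Denominator = 1×111 + 0.036×18.5 = 111.7
Vm = 59.6 · log₁₀(0.12059) = 59.6 × (-0.9187) = -54.75 mV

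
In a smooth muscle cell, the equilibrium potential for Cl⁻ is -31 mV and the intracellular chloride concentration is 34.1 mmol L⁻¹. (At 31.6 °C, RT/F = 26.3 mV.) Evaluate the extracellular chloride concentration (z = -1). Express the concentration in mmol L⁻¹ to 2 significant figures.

110 mmol L⁻¹

Nernst: E = (26.3/-1) · ln([out]/[in]), so ln([out]/[in]) = -31.0 × -1 / 26.3 = 1.1787.
[out]/[in] = e^(1.1787) = 3.25.
[out] = 3.25 × 34.1 = 110.8 mmol L⁻¹.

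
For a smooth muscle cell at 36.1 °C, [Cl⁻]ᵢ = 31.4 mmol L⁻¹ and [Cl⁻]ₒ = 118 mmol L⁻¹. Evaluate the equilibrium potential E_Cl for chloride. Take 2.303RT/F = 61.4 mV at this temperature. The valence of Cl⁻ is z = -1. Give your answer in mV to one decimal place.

E = (61.4/z) · log₁₀([Cl⁻]_out/[Cl⁻]_in) with z = -1.
For an anion, dividing by z = -1 reverses the sign.
= (61.4/-1) · log₁₀(118/31.4) = -61.40 · log₁₀(3.758)
= -61.40 · (0.5750) = -35.30 mV

-35.3 mV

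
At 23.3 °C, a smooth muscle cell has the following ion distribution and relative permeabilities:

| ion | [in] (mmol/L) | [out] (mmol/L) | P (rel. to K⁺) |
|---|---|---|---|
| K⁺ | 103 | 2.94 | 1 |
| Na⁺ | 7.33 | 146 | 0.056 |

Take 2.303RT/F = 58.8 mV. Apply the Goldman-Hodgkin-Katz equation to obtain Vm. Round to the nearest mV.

Vm = 58.8 · log₁₀[(Σ P·[cation]ₒ + Σ P·[anion]ᵢ) / (Σ P·[cation]ᵢ + Σ P·[anion]ₒ)]
Numerator = 1×2.94 + 0.056×146 = 11.12
Denominator = 1×103 + 0.056×7.33 = 103.4
Vm = 58.8 · log₁₀(0.10749) = 58.8 × (-0.9686) = -56.95 mV

-57 mV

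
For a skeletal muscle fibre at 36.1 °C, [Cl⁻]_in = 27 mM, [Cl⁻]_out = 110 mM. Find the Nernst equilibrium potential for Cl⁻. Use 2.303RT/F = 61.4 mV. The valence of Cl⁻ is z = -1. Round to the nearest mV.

E = (61.4/z) · log₁₀([Cl⁻]_out/[Cl⁻]_in) with z = -1.
For an anion, dividing by z = -1 reverses the sign.
= (61.4/-1) · log₁₀(110/27) = -61.40 · log₁₀(4.074)
= -61.40 · (0.6100) = -37.46 mV

-37 mV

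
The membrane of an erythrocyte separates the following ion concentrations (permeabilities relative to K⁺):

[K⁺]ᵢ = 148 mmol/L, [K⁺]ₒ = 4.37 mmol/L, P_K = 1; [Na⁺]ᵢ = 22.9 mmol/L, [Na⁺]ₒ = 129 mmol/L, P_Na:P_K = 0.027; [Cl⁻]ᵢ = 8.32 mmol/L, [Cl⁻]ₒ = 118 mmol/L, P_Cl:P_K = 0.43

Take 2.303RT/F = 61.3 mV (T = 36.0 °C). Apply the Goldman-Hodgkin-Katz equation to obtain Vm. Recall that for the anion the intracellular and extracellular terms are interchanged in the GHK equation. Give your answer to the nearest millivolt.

Vm = 61.3 · log₁₀[(Σ P·[cation]ₒ + Σ P·[anion]ᵢ) / (Σ P·[cation]ᵢ + Σ P·[anion]ₒ)]
Numerator = 1×4.37 + 0.027×129 + 0.43×8.32 = 11.43
Denominator = 1×148 + 0.027×22.9 + 0.43×118 = 199.4
Vm = 61.3 · log₁₀(0.057337) = 61.3 × (-1.2416) = -76.11 mV

-76 mV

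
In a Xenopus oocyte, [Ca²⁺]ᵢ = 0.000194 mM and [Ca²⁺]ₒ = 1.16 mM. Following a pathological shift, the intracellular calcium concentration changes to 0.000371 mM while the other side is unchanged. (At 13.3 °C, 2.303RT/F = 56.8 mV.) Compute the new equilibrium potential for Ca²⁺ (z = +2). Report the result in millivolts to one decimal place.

After the shift: [Ca²⁺]_out = 1.16, [Ca²⁺]_in = 0.000371 mM.
E_new = (56.8/2)·log₁₀(1.16/0.000371) = 28.40 · (3.4951) = 99.26 mV

99.3 mV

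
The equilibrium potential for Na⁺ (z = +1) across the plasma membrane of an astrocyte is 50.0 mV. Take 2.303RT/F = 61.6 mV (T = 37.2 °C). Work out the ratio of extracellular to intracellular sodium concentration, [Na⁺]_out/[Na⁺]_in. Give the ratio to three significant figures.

log₁₀([out]/[in]) = E·z/(61.6) = 50.0 × 1 / 61.6 = 0.8117
[out]/[in] = 10^(0.8117) = 6.482

6.48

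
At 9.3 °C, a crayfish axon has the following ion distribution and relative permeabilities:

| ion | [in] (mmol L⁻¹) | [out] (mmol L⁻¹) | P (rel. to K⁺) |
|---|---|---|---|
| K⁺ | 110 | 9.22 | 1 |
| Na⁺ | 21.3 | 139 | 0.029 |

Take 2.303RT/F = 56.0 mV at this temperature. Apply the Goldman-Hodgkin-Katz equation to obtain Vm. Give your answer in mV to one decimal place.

-51.6 mV

Vm = 56.0 · log₁₀[(Σ P·[cation]ₒ + Σ P·[anion]ᵢ) / (Σ P·[cation]ᵢ + Σ P·[anion]ₒ)]
Numerator = 1×9.22 + 0.029×139 = 13.25
Denominator = 1×110 + 0.029×21.3 = 110.6
Vm = 56.0 · log₁₀(0.11979) = 56.0 × (-0.9216) = -51.61 mV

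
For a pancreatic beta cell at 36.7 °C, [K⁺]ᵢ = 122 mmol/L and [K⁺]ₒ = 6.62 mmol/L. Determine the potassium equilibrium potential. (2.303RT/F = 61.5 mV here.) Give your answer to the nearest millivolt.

-78 mV

E = (61.5/z) · log₁₀([K⁺]_out/[K⁺]_in) with z = +1.
= (61.5/1) · log₁₀(6.62/122) = 61.50 · log₁₀(0.05426)
= 61.50 · (-1.2655) = -77.83 mV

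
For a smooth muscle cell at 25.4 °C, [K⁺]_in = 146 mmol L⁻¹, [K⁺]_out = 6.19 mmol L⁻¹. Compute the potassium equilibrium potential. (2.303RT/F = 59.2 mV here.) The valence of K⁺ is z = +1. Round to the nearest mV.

E = (59.2/z) · log₁₀([K⁺]_out/[K⁺]_in) with z = +1.
= (59.2/1) · log₁₀(6.19/146) = 59.20 · log₁₀(0.0424)
= 59.20 · (-1.3727) = -81.26 mV

-81 mV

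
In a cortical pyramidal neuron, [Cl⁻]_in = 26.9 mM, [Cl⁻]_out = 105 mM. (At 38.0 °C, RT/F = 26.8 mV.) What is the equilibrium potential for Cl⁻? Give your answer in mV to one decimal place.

E = (26.8/z) · ln([Cl⁻]_out/[Cl⁻]_in) with z = -1.
For an anion, dividing by z = -1 reverses the sign.
= (26.8/-1) · ln(105/26.9) = -26.80 · ln(3.903)
= -26.80 · (1.3618) = -36.50 mV

-36.5 mV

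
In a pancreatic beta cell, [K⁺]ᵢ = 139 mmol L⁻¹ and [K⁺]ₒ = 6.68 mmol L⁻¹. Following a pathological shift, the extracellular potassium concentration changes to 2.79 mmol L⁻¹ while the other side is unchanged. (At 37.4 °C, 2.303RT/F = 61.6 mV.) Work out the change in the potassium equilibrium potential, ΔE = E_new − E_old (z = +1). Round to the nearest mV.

-23 mV

E_old = (61.6/1)·log₁₀(6.68/139) = -81.20 mV
E_new = (61.6/1)·log₁₀(2.79/139) = -104.56 mV
ΔE = -104.56 − (-81.20) = -23.36 mV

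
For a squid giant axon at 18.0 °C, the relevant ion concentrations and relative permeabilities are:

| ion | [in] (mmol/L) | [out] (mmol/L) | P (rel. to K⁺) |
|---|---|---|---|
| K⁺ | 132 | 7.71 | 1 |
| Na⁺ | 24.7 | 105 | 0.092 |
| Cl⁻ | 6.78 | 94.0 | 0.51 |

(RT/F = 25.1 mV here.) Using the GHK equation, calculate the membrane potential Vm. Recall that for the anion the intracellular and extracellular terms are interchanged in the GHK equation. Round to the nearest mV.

Vm = 25.1 · ln[(Σ P·[cation]ₒ + Σ P·[anion]ᵢ) / (Σ P·[cation]ᵢ + Σ P·[anion]ₒ)]
Numerator = 1×7.71 + 0.092×105 + 0.51×6.78 = 20.83
Denominator = 1×132 + 0.092×24.7 + 0.51×94.0 = 182.2
Vm = 25.1 · ln(0.11431) = 25.1 × (-2.1689) = -54.44 mV

-54 mV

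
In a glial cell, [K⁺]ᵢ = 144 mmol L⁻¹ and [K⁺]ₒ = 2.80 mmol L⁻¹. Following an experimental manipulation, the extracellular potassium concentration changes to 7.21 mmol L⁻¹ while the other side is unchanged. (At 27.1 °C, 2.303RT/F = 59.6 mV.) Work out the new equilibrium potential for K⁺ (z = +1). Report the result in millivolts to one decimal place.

After the shift: [K⁺]_out = 7.21, [K⁺]_in = 144 mmol L⁻¹.
E_new = (59.6/1)·log₁₀(7.21/144) = 59.60 · (-1.3004) = -77.51 mV

-77.5 mV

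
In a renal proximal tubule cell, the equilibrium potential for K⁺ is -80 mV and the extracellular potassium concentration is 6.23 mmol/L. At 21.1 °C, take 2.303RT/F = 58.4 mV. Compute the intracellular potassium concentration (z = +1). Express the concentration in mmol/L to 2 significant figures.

Nernst: E = (58.4/1) · log₁₀([out]/[in]), so log₁₀([out]/[in]) = -80.0 × 1 / 58.4 = -1.3699.
[out]/[in] = 10^(-1.3699) = 0.04267.
[in] = 6.23 / 0.04267 = 146 mmol/L.

150 mmol/L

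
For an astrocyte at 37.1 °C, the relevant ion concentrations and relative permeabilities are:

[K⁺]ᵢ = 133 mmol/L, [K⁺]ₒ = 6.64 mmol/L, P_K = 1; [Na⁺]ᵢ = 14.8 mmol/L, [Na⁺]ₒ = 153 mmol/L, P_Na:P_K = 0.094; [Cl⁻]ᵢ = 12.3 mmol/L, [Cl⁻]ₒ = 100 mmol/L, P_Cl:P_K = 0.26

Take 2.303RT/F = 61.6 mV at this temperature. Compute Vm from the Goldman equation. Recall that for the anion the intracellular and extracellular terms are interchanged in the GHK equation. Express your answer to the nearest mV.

-51 mV

Vm = 61.6 · log₁₀[(Σ P·[cation]ₒ + Σ P·[anion]ᵢ) / (Σ P·[cation]ᵢ + Σ P·[anion]ₒ)]
Numerator = 1×6.64 + 0.094×153 + 0.26×12.3 = 24.22
Denominator = 1×133 + 0.094×14.8 + 0.26×100 = 160.4
Vm = 61.6 · log₁₀(0.15101) = 61.6 × (-0.8210) = -50.57 mV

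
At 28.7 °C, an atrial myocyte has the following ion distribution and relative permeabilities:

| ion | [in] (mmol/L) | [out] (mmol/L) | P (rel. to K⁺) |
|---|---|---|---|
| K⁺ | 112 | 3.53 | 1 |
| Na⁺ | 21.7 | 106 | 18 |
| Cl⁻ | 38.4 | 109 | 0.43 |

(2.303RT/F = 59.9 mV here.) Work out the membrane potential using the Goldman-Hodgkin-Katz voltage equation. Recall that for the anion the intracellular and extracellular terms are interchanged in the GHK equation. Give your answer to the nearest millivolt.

Vm = 59.9 · log₁₀[(Σ P·[cation]ₒ + Σ P·[anion]ᵢ) / (Σ P·[cation]ᵢ + Σ P·[anion]ₒ)]
Numerator = 1×3.53 + 18×106 + 0.43×38.4 = 1928
Denominator = 1×112 + 18×21.7 + 0.43×109 = 549.5
Vm = 59.9 · log₁₀(3.5089) = 59.9 × (0.5452) = 32.66 mV

33 mV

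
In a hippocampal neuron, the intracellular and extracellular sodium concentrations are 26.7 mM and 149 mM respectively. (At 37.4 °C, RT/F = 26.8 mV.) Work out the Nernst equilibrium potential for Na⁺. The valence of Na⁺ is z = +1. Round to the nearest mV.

E = (26.8/z) · ln([Na⁺]_out/[Na⁺]_in) with z = +1.
= (26.8/1) · ln(149/26.7) = 26.80 · ln(5.581)
= 26.80 · (1.7193) = 46.08 mV

46 mV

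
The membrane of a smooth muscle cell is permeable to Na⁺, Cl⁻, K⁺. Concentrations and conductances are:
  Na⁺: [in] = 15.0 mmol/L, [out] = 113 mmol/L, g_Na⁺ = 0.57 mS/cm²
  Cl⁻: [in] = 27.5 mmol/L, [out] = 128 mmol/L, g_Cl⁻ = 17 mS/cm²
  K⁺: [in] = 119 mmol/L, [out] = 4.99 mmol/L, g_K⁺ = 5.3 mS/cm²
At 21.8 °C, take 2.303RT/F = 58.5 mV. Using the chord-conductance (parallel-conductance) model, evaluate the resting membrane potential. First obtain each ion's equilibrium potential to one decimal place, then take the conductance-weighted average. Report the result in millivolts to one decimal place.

E_Na⁺ = (58.5/1)·log₁₀(113/15.0) = 51.3 mV
E_Cl⁻ = (58.5/-1)·log₁₀(128/27.5) = -39.1 mV
E_K⁺ = (58.5/1)·log₁₀(4.99/119) = -80.6 mV
Vm = (Σ gᵢEᵢ)/(Σ gᵢ) = (0.57·51.3 + 17·-39.1 + 5.3·-80.6) / (0.57 + 17 + 5.3)
= -1062.64 / 22.87 = -46.46 mV

-46.5 mV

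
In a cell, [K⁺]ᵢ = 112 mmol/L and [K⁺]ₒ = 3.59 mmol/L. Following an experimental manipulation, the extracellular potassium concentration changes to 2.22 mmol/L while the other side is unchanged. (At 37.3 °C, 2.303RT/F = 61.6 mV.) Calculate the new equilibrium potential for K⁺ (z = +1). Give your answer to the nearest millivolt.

-105 mV

After the shift: [K⁺]_out = 2.22, [K⁺]_in = 112 mmol/L.
E_new = (61.6/1)·log₁₀(2.22/112) = 61.60 · (-1.7029) = -104.90 mV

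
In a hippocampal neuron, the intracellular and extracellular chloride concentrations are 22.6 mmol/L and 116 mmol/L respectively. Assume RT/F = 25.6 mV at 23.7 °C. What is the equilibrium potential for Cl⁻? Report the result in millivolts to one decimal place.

-41.9 mV

E = (25.6/z) · ln([Cl⁻]_out/[Cl⁻]_in) with z = -1.
For an anion, dividing by z = -1 reverses the sign.
= (25.6/-1) · ln(116/22.6) = -25.60 · ln(5.133)
= -25.60 · (1.6356) = -41.87 mV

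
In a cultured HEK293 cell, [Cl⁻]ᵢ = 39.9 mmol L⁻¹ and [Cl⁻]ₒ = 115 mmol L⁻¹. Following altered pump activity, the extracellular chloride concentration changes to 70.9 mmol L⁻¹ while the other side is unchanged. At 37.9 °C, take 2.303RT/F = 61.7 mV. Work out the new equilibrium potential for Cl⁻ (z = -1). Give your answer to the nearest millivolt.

-15 mV

After the shift: [Cl⁻]_out = 70.9, [Cl⁻]_in = 39.9 mmol L⁻¹.
E_new = (61.7/-1)·log₁₀(70.9/39.9) = -61.70 · (0.2497) = -15.40 mV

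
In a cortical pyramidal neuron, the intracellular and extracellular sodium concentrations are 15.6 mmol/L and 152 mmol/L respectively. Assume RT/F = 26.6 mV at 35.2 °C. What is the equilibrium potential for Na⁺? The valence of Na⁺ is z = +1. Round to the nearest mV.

E = (26.6/z) · ln([Na⁺]_out/[Na⁺]_in) with z = +1.
= (26.6/1) · ln(152/15.6) = 26.60 · ln(9.744)
= 26.60 · (2.2766) = 60.56 mV

61 mV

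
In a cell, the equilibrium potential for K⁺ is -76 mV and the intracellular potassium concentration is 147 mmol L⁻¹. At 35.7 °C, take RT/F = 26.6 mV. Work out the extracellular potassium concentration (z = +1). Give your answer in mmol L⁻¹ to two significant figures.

8.4 mmol L⁻¹

Nernst: E = (26.6/1) · ln([out]/[in]), so ln([out]/[in]) = -76.0 × 1 / 26.6 = -2.8571.
[out]/[in] = e^(-2.8571) = 0.05743.
[out] = 0.05743 × 147 = 8.443 mmol L⁻¹.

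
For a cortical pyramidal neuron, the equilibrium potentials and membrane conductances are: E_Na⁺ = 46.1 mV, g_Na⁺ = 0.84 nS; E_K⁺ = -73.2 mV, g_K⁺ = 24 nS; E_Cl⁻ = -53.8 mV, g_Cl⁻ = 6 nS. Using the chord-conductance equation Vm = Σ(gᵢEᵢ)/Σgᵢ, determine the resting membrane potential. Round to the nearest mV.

-66 mV

Σ gᵢEᵢ = 0.84·(46.1) + 24·(-73.2) + 6·(-53.8) = -2040.88
Σ gᵢ = 0.84 + 24 + 6 = 30.84
Vm = -2040.88 / 30.84 = -66.18 mV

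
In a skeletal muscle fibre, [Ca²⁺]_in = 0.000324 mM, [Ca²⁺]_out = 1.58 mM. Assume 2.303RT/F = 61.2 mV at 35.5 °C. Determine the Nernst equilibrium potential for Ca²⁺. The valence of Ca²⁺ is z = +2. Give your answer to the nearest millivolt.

113 mV

E = (61.2/z) · log₁₀([Ca²⁺]_out/[Ca²⁺]_in) with z = +2.
= (61.2/2) · log₁₀(1.58/0.000324) = 30.60 · log₁₀(4877)
= 30.60 · (3.6881) = 112.86 mV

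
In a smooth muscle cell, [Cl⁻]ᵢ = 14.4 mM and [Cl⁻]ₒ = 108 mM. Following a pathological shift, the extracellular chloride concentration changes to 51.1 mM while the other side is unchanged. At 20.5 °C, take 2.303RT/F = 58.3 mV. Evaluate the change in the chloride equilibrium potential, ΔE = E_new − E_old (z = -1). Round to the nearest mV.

E_old = (58.3/-1)·log₁₀(108/14.4) = -51.02 mV
E_new = (58.3/-1)·log₁₀(51.1/14.4) = -32.07 mV
ΔE = -32.07 − (-51.02) = 18.95 mV

19 mV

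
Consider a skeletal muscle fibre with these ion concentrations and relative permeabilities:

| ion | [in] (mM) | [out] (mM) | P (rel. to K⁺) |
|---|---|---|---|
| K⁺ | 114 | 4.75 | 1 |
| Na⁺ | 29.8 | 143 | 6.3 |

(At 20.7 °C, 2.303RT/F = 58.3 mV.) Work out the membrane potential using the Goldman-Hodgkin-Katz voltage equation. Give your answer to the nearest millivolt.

28 mV

Vm = 58.3 · log₁₀[(Σ P·[cation]ₒ + Σ P·[anion]ᵢ) / (Σ P·[cation]ᵢ + Σ P·[anion]ₒ)]
Numerator = 1×4.75 + 6.3×143 = 905.6
Denominator = 1×114 + 6.3×29.8 = 301.7
Vm = 58.3 · log₁₀(3.0014) = 58.3 × (0.4773) = 27.83 mV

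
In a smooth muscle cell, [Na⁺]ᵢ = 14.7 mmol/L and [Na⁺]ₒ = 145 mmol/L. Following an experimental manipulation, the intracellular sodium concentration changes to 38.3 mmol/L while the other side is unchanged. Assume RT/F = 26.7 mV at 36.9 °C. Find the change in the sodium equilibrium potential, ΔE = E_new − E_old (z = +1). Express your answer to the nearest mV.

-26 mV

E_old = (26.7/1)·ln(145/14.7) = 61.11 mV
E_new = (26.7/1)·ln(145/38.3) = 35.55 mV
ΔE = 35.55 − (61.11) = -25.57 mV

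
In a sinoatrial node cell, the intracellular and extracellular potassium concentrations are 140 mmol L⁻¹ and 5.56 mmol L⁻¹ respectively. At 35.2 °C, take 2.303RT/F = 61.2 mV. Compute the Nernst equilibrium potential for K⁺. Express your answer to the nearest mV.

E = (61.2/z) · log₁₀([K⁺]_out/[K⁺]_in) with z = +1.
= (61.2/1) · log₁₀(5.56/140) = 61.20 · log₁₀(0.03971)
= 61.20 · (-1.4011) = -85.74 mV

-86 mV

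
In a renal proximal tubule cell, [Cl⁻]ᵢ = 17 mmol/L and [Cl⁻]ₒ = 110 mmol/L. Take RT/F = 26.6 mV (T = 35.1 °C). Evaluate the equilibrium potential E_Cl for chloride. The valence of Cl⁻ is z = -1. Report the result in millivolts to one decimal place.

-49.7 mV

E = (26.6/z) · ln([Cl⁻]_out/[Cl⁻]_in) with z = -1.
For an anion, dividing by z = -1 reverses the sign.
= (26.6/-1) · ln(110/17) = -26.60 · ln(6.471)
= -26.60 · (1.8673) = -49.67 mV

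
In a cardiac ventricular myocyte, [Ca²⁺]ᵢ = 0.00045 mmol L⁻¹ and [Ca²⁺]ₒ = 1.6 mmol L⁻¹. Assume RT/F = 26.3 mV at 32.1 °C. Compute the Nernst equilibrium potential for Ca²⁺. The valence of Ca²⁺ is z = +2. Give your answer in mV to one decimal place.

E = (26.3/z) · ln([Ca²⁺]_out/[Ca²⁺]_in) with z = +2.
= (26.3/2) · ln(1.6/0.00045) = 13.15 · ln(3556)
= 13.15 · (8.1763) = 107.52 mV

107.5 mV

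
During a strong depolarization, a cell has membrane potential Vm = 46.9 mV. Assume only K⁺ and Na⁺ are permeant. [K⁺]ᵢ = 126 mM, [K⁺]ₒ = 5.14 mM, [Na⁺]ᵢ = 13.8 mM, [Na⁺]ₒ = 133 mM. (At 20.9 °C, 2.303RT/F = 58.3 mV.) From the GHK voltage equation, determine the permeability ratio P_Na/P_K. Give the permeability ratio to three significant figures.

17.7

Let α = P_Na/P_K. GHK: Vm = 58.3·log₁₀[(Kₒ + α·Naₒ)/(Kᵢ + α·Naᵢ)].
10^(Vm/58.3) = 10^(46.9/58.3) = 6.3747
So 6.3747·(Kᵢ + α·Naᵢ) = Kₒ + α·Naₒ → α = (6.3747·126.0 − 5.14) / (133.0 − 6.3747·13.8)
α = (803.2 − 5.14) / (133.0 − 87.97) = 798.1/45.03 = 17.72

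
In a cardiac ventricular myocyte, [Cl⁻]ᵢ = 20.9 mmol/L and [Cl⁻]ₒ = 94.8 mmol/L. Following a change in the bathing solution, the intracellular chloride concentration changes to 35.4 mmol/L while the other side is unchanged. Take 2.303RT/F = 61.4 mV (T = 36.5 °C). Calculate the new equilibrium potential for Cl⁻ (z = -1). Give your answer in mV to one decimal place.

After the shift: [Cl⁻]_out = 94.8, [Cl⁻]_in = 35.4 mmol/L.
E_new = (61.4/-1)·log₁₀(94.8/35.4) = -61.40 · (0.4278) = -26.27 mV

-26.3 mV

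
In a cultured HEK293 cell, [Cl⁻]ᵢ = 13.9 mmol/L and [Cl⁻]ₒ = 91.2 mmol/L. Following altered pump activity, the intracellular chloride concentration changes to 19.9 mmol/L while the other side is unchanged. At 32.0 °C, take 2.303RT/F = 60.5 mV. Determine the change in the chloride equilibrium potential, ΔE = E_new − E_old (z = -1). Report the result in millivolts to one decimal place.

9.4 mV

E_old = (60.5/-1)·log₁₀(91.2/13.9) = -49.43 mV
E_new = (60.5/-1)·log₁₀(91.2/19.9) = -40.00 mV
ΔE = -40.00 − (-49.43) = 9.43 mV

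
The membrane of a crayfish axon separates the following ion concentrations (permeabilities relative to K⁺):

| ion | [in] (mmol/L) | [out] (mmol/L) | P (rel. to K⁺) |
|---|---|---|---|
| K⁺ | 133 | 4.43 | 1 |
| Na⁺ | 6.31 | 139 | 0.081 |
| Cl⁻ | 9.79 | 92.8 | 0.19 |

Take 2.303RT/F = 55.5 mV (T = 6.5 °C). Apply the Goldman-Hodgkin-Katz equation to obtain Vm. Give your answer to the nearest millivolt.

-52 mV

Vm = 55.5 · log₁₀[(Σ P·[cation]ₒ + Σ P·[anion]ᵢ) / (Σ P·[cation]ᵢ + Σ P·[anion]ₒ)]
Numerator = 1×4.43 + 0.081×139 + 0.19×9.79 = 17.55
Denominator = 1×133 + 0.081×6.31 + 0.19×92.8 = 151.1
Vm = 55.5 · log₁₀(0.11611) = 55.5 × (-0.9351) = -51.90 mV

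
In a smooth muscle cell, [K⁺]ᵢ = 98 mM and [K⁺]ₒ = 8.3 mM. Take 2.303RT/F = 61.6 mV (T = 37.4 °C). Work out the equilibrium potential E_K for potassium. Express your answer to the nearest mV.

E = (61.6/z) · log₁₀([K⁺]_out/[K⁺]_in) with z = +1.
= (61.6/1) · log₁₀(8.3/98) = 61.60 · log₁₀(0.08469)
= 61.60 · (-1.0721) = -66.04 mV

-66 mV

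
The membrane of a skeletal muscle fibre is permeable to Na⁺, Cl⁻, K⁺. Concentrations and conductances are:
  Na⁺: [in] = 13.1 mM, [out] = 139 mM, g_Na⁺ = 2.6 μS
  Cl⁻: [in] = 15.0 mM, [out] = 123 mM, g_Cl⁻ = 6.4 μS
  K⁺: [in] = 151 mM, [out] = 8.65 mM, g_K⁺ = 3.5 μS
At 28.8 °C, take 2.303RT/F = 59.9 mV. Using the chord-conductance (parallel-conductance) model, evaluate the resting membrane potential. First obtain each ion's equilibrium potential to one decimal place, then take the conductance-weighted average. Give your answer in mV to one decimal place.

-36.1 mV

E_Na⁺ = (59.9/1)·log₁₀(139/13.1) = 61.4 mV
E_Cl⁻ = (59.9/-1)·log₁₀(123/15.0) = -54.7 mV
E_K⁺ = (59.9/1)·log₁₀(8.65/151) = -74.4 mV
Vm = (Σ gᵢEᵢ)/(Σ gᵢ) = (2.6·61.4 + 6.4·-54.7 + 3.5·-74.4) / (2.6 + 6.4 + 3.5)
= -450.84 / 12.5 = -36.07 mV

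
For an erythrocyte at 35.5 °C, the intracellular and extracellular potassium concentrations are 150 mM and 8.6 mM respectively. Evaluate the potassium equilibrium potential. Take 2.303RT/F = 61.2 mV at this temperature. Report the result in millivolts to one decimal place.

-76.0 mV

E = (61.2/z) · log₁₀([K⁺]_out/[K⁺]_in) with z = +1.
= (61.2/1) · log₁₀(8.6/150) = 61.20 · log₁₀(0.05733)
= 61.20 · (-1.2416) = -75.99 mV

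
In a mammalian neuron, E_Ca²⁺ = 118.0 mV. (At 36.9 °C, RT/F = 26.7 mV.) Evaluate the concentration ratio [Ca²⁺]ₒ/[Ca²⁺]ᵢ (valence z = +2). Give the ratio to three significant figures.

ln([out]/[in]) = E·z/(26.7) = 118.0 × 2 / 26.7 = 8.8390
[out]/[in] = e^(8.8390) = 6898

6900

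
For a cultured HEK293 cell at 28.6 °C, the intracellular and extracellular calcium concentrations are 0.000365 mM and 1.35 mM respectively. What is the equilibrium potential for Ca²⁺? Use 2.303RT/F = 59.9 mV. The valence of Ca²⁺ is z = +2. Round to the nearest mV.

107 mV

E = (59.9/z) · log₁₀([Ca²⁺]_out/[Ca²⁺]_in) with z = +2.
= (59.9/2) · log₁₀(1.35/0.000365) = 29.95 · log₁₀(3699)
= 29.95 · (3.5680) = 106.86 mV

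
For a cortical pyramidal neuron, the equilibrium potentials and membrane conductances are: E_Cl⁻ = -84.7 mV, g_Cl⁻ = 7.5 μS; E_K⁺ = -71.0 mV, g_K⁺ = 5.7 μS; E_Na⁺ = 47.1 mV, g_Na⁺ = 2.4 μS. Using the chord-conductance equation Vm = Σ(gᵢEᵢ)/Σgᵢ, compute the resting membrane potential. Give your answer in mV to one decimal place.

-59.4 mV

Σ gᵢEᵢ = 7.5·(-84.7) + 5.7·(-71.0) + 2.4·(47.1) = -926.91
Σ gᵢ = 7.5 + 5.7 + 2.4 = 15.6
Vm = -926.91 / 15.6 = -59.42 mV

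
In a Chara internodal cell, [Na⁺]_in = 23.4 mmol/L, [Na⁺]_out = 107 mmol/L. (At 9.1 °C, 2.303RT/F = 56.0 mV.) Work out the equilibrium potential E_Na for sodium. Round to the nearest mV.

E = (56.0/z) · log₁₀([Na⁺]_out/[Na⁺]_in) with z = +1.
= (56.0/1) · log₁₀(107/23.4) = 56.00 · log₁₀(4.573)
= 56.00 · (0.6602) = 36.97 mV

37 mV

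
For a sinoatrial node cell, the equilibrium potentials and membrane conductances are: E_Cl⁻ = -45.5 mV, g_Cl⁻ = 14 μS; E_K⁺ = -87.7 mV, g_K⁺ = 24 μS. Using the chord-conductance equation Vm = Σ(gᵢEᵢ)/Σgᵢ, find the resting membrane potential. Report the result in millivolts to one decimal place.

-72.2 mV

Σ gᵢEᵢ = 14·(-45.5) + 24·(-87.7) = -2741.80
Σ gᵢ = 14 + 24 = 38
Vm = -2741.80 / 38 = -72.15 mV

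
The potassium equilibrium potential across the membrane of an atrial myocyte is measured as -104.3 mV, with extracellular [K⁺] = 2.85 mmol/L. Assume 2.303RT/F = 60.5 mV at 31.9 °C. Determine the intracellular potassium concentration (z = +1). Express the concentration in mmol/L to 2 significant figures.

150 mmol/L

Nernst: E = (60.5/1) · log₁₀([out]/[in]), so log₁₀([out]/[in]) = -104.3 × 1 / 60.5 = -1.7240.
[out]/[in] = 10^(-1.7240) = 0.01888.
[in] = 2.85 / 0.01888 = 150.9 mmol/L.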